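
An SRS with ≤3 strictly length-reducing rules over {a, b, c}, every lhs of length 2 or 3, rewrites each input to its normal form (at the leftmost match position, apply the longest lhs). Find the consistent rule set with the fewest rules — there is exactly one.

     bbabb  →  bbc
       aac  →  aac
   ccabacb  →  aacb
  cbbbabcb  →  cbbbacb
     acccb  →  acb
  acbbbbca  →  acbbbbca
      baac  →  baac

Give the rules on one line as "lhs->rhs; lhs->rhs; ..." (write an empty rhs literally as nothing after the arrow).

  | bbabb => bbc
  | aac
  | ccabacb => abacb => aacb
  | cbbbabcb => cbbbacb

ab->a; abb->c; cc->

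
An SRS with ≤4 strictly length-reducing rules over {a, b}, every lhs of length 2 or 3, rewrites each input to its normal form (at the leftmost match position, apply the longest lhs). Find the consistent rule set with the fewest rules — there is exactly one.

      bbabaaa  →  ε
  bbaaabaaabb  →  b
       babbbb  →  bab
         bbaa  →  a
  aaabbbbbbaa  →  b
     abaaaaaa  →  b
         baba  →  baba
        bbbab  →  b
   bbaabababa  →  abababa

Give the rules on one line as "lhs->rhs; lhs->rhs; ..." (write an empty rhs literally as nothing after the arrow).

  | bbabaaa => baaa => bba => ε
  | bbaaabaaabb => aabaaabb => bbaaabb => aabb => bbb => bb => b
  | babbbb => babbb => babb => bab
  | bbaa => a

aa->b; bb->b; bba->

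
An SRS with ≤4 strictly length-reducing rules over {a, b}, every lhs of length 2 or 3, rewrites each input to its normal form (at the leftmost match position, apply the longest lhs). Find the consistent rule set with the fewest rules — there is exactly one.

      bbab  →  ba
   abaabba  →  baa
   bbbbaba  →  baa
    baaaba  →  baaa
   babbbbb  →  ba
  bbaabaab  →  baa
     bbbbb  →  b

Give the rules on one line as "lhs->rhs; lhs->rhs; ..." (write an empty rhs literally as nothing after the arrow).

aab->ba; ab->a; bb->b

  | bbab => bab => ba
  | abaabba => aaabba => ababa => aaba => baa
  | bbbbaba => bbbaba => bbaba => baba => baa
  | baaaba => babaa => baaa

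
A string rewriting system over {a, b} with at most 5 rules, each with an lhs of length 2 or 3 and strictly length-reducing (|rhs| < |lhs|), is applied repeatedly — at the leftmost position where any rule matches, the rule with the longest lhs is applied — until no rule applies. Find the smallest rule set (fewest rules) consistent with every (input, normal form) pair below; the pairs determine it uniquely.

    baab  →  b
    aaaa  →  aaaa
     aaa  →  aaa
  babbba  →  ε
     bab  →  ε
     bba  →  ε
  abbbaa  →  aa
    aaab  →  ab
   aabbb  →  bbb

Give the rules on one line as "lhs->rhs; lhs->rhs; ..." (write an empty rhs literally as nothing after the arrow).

aab->b; ba->a; bab->; bba->

  | baab => aab => b
  | aaaa
  | aaa
  | babbba => bba => ε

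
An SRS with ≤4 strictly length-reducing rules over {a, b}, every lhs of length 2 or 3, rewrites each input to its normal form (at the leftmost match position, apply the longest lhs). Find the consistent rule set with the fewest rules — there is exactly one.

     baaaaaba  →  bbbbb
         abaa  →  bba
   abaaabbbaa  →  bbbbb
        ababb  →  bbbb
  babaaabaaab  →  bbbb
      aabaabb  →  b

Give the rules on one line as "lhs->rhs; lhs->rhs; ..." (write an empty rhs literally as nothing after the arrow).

aa->b; aab->; ab->; aba->bb

  | baaaaaba => bbaaaba => bbbaba => bbbbb
  | abaa => bba
  | abaaabbbaa => bbaabbbaa => bbbbaa => bbbbb
  | ababb => bbbb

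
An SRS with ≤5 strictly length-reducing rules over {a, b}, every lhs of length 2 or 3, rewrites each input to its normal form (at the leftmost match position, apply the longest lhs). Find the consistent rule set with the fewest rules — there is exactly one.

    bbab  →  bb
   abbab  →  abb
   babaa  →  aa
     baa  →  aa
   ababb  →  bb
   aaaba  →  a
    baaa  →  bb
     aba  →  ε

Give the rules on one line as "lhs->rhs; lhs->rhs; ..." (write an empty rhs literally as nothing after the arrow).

  | bbab => bb
  | abbab => abb
  | babaa => baa => aa
  | baa => aa

aaa->bb; aba->; ba->a; bab->b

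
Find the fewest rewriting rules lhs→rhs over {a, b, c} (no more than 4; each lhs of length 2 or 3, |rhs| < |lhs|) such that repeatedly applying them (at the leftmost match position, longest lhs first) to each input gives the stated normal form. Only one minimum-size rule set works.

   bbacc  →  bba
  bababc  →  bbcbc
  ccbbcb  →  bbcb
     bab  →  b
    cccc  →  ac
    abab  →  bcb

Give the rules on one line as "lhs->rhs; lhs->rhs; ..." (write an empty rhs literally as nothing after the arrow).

ab->; aba->bc; cc->; ccc->a

  | bbacc => bba
  | bababc => bbcbc
  | ccbbcb => bbcb
  | bab => b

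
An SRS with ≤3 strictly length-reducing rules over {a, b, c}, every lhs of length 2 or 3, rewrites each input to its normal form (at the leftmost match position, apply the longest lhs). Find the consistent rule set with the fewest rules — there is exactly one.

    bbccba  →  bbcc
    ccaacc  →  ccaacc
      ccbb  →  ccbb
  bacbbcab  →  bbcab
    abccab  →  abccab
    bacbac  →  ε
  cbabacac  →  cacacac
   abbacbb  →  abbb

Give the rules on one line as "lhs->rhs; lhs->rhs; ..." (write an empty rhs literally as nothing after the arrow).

ba->; bab->ac; bac->

  | bbccba => bbcc
  | ccaacc
  | ccbb
  | bacbbcab => bbcab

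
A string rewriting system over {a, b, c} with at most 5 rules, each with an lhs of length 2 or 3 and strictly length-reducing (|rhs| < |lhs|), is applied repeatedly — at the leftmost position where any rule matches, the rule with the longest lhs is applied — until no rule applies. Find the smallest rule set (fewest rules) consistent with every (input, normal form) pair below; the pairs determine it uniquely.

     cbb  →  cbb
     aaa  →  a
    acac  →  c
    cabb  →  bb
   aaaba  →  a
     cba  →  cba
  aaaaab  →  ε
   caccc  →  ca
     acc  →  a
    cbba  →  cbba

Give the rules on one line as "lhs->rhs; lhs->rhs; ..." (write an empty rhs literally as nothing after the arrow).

  | cbb
  | aaa => a
  | acac => aac => c
  | cabb => bb

aa->; ab->; ac->a; cab->b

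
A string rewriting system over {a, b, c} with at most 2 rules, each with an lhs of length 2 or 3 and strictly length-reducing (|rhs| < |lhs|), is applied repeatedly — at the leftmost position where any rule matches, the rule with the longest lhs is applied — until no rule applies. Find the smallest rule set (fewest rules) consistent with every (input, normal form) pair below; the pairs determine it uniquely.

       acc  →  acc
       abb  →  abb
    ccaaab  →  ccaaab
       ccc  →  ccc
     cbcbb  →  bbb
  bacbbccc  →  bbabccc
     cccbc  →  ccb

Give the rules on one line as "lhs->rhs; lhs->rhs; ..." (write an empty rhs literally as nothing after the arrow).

  | acc
  | abb
  | ccaaab
  | ccc

acb->ba; cbc->b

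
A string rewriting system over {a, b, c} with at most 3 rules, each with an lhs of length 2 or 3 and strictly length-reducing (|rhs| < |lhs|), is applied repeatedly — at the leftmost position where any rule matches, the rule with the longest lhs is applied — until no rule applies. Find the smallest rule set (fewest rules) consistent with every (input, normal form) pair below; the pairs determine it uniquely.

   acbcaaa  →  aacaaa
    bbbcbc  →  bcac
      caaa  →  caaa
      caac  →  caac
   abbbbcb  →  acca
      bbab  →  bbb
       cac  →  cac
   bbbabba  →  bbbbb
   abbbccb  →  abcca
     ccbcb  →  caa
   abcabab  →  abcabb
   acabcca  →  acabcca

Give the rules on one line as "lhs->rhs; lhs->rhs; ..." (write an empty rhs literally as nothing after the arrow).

  | acbcaaa => aacaaa
  | bbbcbc => bccbc => bcac
  | caaa
  | caac

ba->b; bbc->cc; cb->a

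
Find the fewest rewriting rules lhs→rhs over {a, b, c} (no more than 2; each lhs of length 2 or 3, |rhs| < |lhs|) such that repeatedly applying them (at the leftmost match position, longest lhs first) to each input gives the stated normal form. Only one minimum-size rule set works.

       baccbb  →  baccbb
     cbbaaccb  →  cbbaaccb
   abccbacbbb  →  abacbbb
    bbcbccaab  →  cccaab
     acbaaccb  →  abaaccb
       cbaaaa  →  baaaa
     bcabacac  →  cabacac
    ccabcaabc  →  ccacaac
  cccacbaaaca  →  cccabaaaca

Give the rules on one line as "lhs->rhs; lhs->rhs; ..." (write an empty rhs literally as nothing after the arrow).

bc->c; cba->ba

  | baccbb
  | cbbaaccb
  | abccbacbbb => accbacbbb => acbacbbb => abacbbb
  | bbcbccaab => bcbccaab => cbccaab => cccaab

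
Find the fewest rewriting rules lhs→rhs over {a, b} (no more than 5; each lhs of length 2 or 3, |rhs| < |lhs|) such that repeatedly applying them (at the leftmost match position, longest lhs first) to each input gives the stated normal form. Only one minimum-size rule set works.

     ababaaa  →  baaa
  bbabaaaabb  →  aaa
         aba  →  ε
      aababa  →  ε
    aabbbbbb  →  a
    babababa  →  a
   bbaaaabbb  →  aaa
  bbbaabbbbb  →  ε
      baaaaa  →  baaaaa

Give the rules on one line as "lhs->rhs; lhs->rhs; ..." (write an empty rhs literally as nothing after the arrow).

ab->; aba->; abb->; bb->a

  | ababaaa => baaa
  | bbabaaaabb => aabaaaabb => aaaabb => aaa
  | aba => ε
  | aababa => aba => ε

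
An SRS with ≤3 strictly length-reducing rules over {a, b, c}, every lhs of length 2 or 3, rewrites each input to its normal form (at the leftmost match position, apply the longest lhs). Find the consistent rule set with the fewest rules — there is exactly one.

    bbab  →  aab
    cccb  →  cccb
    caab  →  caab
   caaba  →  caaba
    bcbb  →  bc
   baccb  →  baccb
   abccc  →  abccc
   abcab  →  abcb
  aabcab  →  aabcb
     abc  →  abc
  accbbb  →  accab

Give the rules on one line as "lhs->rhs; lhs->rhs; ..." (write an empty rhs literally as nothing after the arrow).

  | bbab => aab
  | cccb
  | caab
  | caaba

bb->a; bca->bc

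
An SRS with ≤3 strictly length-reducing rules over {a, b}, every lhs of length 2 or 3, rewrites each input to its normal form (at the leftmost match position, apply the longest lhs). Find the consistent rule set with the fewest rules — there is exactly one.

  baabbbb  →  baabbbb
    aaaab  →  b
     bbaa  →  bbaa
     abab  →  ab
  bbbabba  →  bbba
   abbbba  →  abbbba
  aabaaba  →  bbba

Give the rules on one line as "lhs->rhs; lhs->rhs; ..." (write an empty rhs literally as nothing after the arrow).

  | baabbbb
  | aaaab => bbab => b
  | bbaa
  | abab => ab

aaa->bb; aba->a; bab->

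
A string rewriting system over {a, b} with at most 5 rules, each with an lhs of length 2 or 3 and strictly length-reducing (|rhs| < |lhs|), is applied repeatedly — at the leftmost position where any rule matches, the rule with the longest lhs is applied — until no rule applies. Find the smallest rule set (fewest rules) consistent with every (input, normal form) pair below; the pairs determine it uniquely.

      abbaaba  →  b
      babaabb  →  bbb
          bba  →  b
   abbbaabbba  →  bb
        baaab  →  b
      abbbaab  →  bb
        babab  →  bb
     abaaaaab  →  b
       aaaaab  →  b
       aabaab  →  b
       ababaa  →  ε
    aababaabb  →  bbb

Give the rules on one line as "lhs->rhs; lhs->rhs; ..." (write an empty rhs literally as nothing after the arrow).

  | abbaaba => bbaaba => ababa => baba => bba => ab => b
  | babaabb => bbaabb => ababb => babb => bbb
  | bba => ab => b
  | abbbaabbba => bbbaabbba => bababbba => bbabbba => abbbba => bbbba => bbab => abb => bb

ab->b; ba->; bab->bb; bba->ab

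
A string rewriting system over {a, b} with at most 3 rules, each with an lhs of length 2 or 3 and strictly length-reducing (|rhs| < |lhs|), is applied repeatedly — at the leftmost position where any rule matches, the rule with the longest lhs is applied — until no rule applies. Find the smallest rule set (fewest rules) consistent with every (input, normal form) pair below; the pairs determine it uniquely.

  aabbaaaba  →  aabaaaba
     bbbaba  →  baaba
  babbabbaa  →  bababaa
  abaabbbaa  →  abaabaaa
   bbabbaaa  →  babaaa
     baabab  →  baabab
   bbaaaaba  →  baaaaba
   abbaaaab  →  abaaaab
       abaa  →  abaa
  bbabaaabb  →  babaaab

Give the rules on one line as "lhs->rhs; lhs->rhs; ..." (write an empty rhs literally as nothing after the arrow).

bb->b; bbb->ba

  | aabbaaaba => aabaaaba
  | bbbaba => baaba
  | babbabbaa => bababbaa => bababaa
  | abaabbbaa => abaabaaa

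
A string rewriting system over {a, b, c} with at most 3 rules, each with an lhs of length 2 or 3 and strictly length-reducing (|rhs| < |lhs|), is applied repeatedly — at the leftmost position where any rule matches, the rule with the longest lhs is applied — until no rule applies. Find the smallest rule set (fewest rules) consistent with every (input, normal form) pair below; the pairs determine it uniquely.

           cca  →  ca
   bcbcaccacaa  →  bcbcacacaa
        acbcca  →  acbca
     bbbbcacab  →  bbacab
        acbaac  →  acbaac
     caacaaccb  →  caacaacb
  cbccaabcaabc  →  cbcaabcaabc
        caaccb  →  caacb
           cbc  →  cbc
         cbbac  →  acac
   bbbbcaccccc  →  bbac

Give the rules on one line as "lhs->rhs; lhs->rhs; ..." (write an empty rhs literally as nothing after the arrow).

  | cca => ca
  | bcbcaccacaa => bcbcacacaa
  | acbcca => acbca
  | bbbbcacab => bbacab

bbc->; cbb->ac; cc->c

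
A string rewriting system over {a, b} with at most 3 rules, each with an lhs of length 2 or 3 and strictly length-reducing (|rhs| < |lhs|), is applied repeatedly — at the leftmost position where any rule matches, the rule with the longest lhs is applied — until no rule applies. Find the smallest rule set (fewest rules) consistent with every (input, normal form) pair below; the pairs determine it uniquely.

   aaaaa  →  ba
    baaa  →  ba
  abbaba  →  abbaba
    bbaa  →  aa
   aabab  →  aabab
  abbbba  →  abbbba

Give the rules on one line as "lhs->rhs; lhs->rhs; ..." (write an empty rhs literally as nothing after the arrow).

  | aaaaa => baaa => aaa => ba
  | baaa => aaa => ba
  | abbaba
  | bbaa => baa => aa

aaa->ba; baa->aa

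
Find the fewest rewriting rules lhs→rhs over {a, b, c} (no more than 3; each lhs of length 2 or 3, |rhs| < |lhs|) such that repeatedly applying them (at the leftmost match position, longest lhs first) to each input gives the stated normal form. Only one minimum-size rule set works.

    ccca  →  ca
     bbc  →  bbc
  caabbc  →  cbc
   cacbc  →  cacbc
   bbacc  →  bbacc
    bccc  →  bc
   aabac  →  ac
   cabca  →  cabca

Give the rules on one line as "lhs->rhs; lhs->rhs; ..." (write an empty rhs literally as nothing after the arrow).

  | ccca => ca
  | bbc
  | caabbc => cbc
  | cacbc

aab->; ccc->c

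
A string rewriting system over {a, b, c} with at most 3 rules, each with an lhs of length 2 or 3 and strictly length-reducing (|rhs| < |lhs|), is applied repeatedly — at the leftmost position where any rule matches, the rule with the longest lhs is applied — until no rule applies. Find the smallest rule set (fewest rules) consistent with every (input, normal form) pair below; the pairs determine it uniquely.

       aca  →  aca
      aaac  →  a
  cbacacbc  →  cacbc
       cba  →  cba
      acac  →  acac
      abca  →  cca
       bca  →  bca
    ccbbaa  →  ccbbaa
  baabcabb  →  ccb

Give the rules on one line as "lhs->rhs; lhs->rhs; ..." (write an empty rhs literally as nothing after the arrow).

  | aca
  | aaac => a
  | cbacacbc => cacbc
  | cba

aac->; ab->c; bac->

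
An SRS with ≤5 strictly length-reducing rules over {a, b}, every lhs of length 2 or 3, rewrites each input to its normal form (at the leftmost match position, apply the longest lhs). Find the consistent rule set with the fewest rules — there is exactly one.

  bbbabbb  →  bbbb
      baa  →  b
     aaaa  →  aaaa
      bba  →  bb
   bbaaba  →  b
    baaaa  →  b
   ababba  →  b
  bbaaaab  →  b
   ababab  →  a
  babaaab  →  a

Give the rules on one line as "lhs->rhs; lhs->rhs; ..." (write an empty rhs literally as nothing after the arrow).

aab->; ab->a; ba->b; bab->

  | bbbabbb => bbbb
  | baa => ba => b
  | aaaa
  | bba => bb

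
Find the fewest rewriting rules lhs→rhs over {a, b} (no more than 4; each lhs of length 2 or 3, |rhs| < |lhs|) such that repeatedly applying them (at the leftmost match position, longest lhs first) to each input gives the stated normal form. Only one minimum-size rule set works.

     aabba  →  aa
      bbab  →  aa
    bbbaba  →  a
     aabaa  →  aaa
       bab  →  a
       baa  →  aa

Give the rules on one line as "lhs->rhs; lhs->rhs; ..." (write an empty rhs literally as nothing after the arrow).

  | aabba => aaba => aa
  | bbab => aab => aa
  | bbbaba => ababa => aba => a
  | aabaa => aaa

ab->a; aba->a; ba->a; bb->a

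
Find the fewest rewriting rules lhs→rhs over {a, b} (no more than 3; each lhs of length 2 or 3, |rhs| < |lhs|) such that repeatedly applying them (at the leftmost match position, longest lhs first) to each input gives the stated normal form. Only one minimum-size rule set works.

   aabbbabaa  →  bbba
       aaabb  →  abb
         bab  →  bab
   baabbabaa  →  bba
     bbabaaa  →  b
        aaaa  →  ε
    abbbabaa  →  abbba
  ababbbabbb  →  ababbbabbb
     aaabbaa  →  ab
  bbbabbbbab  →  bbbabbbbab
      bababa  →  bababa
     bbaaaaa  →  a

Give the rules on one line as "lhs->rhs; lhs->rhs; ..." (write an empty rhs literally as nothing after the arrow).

aa->; baa->

  | aabbbabaa => bbbabaa => bbba
  | aaabb => abb
  | bab
  | baabbabaa => bbabaa => bba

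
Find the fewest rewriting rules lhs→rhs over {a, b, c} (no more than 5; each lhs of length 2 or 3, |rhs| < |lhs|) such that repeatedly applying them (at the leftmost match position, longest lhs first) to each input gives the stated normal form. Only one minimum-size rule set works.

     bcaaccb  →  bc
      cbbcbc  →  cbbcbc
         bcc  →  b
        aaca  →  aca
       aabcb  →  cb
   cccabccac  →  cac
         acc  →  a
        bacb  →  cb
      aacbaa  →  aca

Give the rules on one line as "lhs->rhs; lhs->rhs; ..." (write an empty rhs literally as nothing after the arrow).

  | bcaaccb => bcaccb => bcab => bc
  | cbbcbc
  | bcc => b
  | aaca => aca

aa->a; ab->; ba->; cc->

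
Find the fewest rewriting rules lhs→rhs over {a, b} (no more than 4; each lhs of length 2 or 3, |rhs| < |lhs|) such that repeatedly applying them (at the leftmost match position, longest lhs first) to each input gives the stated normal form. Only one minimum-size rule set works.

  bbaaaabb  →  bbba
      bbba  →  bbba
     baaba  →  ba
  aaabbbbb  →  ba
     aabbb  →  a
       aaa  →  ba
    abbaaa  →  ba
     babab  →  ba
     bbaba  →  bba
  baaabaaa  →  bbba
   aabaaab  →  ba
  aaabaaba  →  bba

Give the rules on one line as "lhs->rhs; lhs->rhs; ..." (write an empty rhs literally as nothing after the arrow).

aa->a; aaa->ba; ab->a

  | bbaaaabb => bbbaabb => bbbabb => bbbab => bbba
  | bbba
  | baaba => baba => baa => ba
  | aaabbbbb => babbbbb => babbbb => babbb => babb => bab => ba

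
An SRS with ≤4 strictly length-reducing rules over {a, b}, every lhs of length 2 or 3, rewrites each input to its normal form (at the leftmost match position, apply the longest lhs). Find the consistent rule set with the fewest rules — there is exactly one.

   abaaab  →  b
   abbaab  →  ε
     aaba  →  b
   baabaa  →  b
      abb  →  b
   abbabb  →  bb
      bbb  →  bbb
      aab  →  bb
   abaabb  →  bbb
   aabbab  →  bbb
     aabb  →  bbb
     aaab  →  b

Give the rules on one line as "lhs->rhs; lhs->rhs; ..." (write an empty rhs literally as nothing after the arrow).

  | abaaab => aaab => bab => b
  | abbaab => baab => ab => ε
  | aaba => bba => b
  | baabaa => abaa => aa => b

aa->b; ab->; ba->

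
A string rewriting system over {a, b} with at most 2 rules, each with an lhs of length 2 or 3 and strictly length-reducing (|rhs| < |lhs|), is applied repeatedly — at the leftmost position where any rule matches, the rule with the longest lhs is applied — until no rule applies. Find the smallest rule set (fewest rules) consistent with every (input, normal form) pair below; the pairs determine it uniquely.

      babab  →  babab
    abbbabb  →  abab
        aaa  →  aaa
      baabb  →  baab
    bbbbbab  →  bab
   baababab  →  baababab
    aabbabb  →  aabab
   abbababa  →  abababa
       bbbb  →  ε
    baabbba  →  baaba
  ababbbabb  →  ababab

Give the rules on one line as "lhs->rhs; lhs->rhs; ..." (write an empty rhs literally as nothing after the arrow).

  | babab
  | abbbabb => abbabb => ababb => abab
  | aaa
  | baabb => baab

abb->ab; bb->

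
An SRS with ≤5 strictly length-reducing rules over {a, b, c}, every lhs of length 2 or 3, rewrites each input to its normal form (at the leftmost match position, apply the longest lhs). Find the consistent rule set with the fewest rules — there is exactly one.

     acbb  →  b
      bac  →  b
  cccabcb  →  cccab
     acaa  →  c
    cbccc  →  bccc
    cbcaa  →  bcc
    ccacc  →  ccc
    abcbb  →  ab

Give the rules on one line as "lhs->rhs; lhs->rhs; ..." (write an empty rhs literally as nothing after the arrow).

aa->c; ac->; bb->b; cb->b

  | acbb => bb => b
  | bac => b
  | cccabcb => cccabb => cccab
  | acaa => aa => c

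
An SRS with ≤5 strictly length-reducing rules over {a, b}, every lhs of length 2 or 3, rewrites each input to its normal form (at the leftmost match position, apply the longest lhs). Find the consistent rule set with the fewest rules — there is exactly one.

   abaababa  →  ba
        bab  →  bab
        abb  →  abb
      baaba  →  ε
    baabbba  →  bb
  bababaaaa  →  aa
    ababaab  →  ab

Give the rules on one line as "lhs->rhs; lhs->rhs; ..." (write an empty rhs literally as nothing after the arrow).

aaa->bb; aba->; baa->a; bbb->a

  | abaababa => ababa => ba
  | bab
  | abb
  | baaba => aba => ε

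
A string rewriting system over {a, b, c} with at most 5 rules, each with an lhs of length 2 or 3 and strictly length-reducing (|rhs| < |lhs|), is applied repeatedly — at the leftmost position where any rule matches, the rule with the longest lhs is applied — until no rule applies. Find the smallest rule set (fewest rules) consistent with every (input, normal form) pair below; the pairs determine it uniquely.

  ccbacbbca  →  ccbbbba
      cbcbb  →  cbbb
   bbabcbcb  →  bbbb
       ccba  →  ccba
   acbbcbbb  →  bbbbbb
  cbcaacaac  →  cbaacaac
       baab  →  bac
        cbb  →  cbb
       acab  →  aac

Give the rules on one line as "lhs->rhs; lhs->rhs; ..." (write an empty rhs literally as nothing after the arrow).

ab->c; acb->bb; bc->b; cab->ac

  | ccbacbbca => ccbbbbca => ccbbbba
  | cbcbb => cbbb
  | bbabcbcb => bbccbcb => bbcbcb => bbbcb => bbbb
  | ccba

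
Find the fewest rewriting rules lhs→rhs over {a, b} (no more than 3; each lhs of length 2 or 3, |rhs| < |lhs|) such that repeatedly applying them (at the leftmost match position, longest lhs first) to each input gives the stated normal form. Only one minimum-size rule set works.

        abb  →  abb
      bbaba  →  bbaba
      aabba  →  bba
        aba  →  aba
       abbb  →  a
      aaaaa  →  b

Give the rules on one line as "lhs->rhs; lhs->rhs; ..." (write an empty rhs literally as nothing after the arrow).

aa->; aaa->b; bbb->

  | abb
  | bbaba
  | aabba => bba
  | aba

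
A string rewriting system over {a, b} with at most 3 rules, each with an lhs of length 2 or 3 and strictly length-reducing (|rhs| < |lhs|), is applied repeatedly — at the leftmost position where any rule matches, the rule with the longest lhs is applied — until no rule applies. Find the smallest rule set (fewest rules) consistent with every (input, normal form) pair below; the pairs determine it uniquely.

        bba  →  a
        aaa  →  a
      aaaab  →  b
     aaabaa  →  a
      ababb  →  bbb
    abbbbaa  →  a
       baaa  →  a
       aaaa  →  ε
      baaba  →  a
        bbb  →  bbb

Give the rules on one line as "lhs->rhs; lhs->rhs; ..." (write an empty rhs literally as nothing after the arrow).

aa->; aba->b; ba->a

  | bba => ba => a
  | aaa => a
  | aaaab => aab => b
  | aaabaa => abaa => ba => a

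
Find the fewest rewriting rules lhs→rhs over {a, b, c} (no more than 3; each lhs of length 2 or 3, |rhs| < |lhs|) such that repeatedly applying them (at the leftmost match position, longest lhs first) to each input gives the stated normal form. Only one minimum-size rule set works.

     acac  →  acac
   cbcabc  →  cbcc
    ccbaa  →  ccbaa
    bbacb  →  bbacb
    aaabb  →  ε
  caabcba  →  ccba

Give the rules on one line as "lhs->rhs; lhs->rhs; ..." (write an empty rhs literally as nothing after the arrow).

  | acac
  | cbcabc => cbcc
  | ccbaa
  | bbacb

aab->; ab->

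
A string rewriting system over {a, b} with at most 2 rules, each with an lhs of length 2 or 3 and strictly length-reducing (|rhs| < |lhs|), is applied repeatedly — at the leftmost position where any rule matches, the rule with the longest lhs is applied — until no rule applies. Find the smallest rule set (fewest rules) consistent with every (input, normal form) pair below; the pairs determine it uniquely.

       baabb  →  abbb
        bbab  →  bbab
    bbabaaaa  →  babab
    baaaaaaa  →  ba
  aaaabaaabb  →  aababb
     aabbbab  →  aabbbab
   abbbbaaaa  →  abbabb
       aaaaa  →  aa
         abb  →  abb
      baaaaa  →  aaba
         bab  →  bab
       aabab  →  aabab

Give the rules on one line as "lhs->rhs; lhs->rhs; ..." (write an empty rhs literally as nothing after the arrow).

aaa->; baa->ab

  | baabb => abbb
  | bbab
  | bbabaaaa => bbaabaa => babbaa => babab
  | baaaaaaa => abaaaaa => aabaaa => aaaba => ba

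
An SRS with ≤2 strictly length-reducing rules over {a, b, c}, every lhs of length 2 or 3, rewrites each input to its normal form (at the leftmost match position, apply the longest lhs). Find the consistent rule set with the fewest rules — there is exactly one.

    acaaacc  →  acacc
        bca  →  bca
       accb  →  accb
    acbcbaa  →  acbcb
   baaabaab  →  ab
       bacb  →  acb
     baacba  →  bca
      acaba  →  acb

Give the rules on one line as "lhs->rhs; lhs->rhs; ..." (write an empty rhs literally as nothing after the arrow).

  | acaaacc => acbacc => acacc
  | bca
  | accb
  | acbcbaa => acbcaa => acbcb

aa->b; ba->a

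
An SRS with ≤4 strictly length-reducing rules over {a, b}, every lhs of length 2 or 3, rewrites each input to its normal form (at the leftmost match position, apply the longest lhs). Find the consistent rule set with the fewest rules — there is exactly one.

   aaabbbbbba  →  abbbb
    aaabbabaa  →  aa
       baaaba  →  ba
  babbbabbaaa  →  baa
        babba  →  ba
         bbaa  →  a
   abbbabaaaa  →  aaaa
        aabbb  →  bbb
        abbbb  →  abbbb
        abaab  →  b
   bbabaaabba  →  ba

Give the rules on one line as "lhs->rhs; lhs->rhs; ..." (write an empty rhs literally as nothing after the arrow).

  | aaabbbbbba => abbbbbba => abbbb
  | aaabbabaa => abbabaa => abaa => aa
  | baaaba => baba => ba
  | babbbabbaaa => babbbaaa => babaa => baa

aab->b; aba->a; bba->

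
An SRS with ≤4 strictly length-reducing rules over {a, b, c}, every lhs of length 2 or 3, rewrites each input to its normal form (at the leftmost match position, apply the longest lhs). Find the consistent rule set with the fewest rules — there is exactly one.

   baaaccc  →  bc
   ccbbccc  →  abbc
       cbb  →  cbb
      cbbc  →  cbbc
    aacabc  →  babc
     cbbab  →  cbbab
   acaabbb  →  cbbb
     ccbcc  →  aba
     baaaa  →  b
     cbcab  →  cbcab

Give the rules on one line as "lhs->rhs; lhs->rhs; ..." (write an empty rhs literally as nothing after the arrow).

  | baaaccc => baccc => bccc => bac => bc
  | ccbbccc => abbccc => abbac => abbc
  | cbb
  | cbbc

aa->; aac->b; ac->c; cc->a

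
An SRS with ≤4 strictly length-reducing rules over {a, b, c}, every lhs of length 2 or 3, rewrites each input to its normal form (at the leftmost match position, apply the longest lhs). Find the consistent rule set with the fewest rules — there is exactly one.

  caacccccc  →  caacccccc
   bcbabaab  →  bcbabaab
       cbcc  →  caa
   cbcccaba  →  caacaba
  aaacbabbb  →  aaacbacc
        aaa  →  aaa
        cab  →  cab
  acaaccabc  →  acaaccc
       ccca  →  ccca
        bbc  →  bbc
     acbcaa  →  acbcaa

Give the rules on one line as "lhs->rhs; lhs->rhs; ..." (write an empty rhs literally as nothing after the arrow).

  | caacccccc
  | bcbabaab
  | cbcc => caa
  | cbcccaba => caacaba

abc->c; bbb->cc; bcc->aa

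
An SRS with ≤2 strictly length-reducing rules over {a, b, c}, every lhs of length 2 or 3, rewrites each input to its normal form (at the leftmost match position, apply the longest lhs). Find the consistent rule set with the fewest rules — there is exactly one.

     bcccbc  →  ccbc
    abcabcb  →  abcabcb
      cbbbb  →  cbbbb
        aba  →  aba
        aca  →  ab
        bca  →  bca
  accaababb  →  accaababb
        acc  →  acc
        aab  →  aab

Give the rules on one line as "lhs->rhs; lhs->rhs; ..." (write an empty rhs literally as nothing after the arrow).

aca->ab; bcc->c

  | bcccbc => ccbc
  | abcabcb
  | cbbbb
  | aba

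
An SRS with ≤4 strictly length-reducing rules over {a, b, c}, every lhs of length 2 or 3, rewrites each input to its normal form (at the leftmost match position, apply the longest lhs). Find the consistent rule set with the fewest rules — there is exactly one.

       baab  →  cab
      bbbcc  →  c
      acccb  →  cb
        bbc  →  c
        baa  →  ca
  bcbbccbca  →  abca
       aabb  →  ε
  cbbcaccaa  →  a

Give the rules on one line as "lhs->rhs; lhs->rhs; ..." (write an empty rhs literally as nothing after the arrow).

  | baab => cab
  | bbbcc => bcc => ba => c
  | acccb => aacb => cb
  | bbc => c

aa->; ba->c; bb->; cc->a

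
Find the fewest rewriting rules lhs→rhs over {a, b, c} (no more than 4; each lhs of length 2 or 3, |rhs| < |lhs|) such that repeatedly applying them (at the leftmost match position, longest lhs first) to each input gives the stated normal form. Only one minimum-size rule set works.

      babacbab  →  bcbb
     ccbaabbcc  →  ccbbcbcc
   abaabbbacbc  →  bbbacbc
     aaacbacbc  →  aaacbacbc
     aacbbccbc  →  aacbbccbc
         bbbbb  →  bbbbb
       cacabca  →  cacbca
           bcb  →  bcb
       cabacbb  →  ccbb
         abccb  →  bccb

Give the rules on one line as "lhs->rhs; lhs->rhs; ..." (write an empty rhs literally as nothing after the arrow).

aab->bc; ab->b; aba->

  | babacbab => bcbab => bcbb
  | ccbaabbcc => ccbbcbcc
  | abaabbbacbc => abbbacbc => bbbacbc
  | aaacbacbc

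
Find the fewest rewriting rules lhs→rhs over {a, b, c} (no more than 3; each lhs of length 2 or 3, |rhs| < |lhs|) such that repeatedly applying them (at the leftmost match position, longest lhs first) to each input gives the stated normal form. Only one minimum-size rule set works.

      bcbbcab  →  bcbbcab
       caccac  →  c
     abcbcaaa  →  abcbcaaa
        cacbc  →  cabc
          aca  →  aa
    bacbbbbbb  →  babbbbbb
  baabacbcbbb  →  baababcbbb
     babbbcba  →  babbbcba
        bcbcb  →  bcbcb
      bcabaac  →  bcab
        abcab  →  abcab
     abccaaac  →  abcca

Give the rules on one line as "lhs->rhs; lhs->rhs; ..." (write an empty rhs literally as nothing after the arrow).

  | bcbbcab
  | caccac => cacac => caac => c
  | abcbcaaa
  | cacbc => cabc

aac->; ac->a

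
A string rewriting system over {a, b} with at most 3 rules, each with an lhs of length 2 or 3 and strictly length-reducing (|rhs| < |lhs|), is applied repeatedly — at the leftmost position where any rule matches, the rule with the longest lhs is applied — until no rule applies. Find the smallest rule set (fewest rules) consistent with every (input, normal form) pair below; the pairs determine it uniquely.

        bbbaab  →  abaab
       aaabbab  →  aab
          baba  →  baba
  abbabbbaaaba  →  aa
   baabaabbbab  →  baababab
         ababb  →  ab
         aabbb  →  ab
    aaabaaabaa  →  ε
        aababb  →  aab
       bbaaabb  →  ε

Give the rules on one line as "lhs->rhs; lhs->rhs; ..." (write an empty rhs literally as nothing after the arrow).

aaa->; abb->; bb->a

  | bbbaab => abaab
  | aaabbab => bbab => aab
  | baba
  | abbabbbaaaba => abbbaaaba => baaaba => bba => aa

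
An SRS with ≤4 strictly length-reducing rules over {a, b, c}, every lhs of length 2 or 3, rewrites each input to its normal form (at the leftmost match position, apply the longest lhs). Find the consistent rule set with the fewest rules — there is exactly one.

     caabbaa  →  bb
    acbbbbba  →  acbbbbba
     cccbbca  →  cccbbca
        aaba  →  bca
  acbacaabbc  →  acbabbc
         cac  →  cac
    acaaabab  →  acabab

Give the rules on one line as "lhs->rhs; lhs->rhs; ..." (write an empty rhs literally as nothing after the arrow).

aa->; aab->bc; cbc->b

  | caabbaa => cbcbaa => bbaa => bb
  | acbbbbba
  | cccbbca
  | aaba => bca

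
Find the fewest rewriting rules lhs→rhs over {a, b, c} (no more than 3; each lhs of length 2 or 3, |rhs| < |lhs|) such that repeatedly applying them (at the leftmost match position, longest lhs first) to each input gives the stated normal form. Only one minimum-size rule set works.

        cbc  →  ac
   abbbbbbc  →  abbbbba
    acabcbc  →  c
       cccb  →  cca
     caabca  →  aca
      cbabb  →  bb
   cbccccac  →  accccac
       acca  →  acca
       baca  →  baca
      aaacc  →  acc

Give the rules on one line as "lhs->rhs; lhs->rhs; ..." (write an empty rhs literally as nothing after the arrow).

aa->; bc->a; cb->a

  | cbc => ac
  | abbbbbbc => abbbbba
  | acabcbc => acaabc => acbc => aac => c
  | cccb => cca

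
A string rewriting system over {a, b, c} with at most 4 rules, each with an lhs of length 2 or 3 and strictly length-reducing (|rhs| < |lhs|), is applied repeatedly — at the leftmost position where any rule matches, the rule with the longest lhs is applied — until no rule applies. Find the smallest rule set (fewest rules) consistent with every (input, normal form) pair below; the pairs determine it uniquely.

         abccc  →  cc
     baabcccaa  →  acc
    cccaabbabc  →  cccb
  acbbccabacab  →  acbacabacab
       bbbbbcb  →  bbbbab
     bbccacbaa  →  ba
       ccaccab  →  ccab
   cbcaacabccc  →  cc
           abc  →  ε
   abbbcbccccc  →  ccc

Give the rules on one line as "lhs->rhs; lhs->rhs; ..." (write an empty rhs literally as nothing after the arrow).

  | abccc => aacc => cc
  | baabcccaa => bcccaa => accaa => acc
  | cccaabbabc => cccbbabc => cccbbaa => cccb
  | acbbccabacab => acbacabacab

aa->; baa->; bc->a; cac->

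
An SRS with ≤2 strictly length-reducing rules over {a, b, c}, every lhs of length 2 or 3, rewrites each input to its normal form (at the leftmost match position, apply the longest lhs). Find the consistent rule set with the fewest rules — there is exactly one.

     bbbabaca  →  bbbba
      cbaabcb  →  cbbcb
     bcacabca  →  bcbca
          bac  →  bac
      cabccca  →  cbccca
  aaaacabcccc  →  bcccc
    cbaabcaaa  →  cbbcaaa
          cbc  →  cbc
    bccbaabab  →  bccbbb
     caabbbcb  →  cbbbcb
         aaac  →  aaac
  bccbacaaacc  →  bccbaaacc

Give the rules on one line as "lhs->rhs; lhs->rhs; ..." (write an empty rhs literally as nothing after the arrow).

  | bbbabaca => bbbbaca => bbbba
  | cbaabcb => cbabcb => cbbcb
  | bcacabca => bcabca => bcbca
  | bac

ab->b; aca->a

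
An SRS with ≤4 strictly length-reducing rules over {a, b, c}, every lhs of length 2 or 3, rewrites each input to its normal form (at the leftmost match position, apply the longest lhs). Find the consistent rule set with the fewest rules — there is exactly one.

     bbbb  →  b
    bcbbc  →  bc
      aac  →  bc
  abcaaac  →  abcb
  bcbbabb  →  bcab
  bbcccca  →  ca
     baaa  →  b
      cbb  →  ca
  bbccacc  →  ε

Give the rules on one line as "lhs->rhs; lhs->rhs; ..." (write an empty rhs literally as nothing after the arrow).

  | bbbb => abb => aa => b
  | bcbbc => bcac => bc
  | aac => bc
  | abcaaac => abcbac => abcb

aa->b; ac->; bb->a; cc->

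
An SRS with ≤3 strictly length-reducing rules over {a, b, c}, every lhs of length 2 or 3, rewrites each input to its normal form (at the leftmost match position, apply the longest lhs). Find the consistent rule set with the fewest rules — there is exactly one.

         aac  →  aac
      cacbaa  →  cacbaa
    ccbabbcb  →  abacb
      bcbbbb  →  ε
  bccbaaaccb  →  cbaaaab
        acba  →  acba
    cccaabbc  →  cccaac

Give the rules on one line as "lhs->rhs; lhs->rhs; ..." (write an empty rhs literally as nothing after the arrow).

  | aac
  | cacbaa
  | ccbabbcb => ababbcb => abacb
  | bcbbbb => bbbb => bb => ε

bb->; bc->; ccb->ab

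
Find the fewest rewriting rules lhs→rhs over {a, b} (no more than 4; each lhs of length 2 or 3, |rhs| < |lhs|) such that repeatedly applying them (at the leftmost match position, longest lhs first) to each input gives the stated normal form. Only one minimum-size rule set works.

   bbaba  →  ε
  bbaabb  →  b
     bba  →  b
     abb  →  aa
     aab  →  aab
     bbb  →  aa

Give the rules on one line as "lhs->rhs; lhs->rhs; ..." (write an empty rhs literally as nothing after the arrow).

abb->aa; ba->; bab->; bbb->aa

  | bbaba => ba => ε
  | bbaabb => babb => b
  | bba => b
  | abb => aa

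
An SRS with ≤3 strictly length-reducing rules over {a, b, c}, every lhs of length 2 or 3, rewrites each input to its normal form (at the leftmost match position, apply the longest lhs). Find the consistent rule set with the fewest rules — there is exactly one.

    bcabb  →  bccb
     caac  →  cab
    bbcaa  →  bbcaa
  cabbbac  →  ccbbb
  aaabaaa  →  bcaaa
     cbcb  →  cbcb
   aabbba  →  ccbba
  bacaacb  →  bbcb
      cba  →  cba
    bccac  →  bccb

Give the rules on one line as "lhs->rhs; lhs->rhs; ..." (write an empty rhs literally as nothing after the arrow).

  | bcabb => bccb
  | caac => cab
  | bbcaa
  | cabbbac => ccbbac => ccbbb

aab->cc; abb->cb; ac->b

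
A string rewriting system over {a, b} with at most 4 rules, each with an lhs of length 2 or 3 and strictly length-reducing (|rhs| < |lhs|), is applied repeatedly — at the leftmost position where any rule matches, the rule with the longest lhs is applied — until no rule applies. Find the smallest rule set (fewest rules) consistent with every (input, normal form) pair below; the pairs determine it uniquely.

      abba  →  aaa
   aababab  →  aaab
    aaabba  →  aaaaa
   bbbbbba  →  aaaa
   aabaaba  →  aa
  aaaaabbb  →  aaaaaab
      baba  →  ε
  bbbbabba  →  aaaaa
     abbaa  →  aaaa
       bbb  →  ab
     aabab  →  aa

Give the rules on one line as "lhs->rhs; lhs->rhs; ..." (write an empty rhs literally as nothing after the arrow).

aba->b; ba->; bb->a

  | abba => aaa
  | aababab => abbab => aaab
  | aaabba => aaaaa
  | bbbbbba => abbbba => aabba => aaaa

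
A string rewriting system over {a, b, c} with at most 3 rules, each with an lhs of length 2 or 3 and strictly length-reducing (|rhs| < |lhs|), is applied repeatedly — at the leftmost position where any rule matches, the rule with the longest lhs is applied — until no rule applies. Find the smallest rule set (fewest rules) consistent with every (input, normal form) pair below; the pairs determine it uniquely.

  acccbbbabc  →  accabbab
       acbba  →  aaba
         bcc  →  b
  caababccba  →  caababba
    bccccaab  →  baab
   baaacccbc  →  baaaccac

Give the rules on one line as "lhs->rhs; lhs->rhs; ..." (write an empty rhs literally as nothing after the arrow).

  | acccbbbabc => accabbabc => accabbab
  | acbba => aaba
  | bcc => bc => b
  | caababccba => caababcba => caababba

bc->b; cb->a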